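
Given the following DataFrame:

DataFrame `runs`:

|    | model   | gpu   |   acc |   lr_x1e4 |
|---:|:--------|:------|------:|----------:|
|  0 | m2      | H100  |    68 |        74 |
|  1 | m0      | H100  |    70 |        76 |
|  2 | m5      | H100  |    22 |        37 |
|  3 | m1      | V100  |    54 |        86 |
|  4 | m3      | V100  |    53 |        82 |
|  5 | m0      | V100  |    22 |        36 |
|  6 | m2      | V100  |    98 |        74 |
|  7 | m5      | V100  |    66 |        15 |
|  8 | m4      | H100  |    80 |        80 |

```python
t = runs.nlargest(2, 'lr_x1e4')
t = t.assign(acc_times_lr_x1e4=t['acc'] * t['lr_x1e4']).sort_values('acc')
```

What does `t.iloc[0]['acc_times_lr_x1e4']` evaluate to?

take 2 rows with largest lr_x1e4:
  model   gpu  acc  lr_x1e4
3    m1  V100   54       86
4    m3  V100   53       82
add column acc_times_lr_x1e4 = t['acc'] * t['lr_x1e4']:
  model   gpu  acc  lr_x1e4  acc_times_lr_x1e4
3    m1  V100   54       86               4644
4    m3  V100   53       82               4346
sort by acc:
  model   gpu  acc  lr_x1e4  acc_times_lr_x1e4
4    m3  V100   53       82               4346
3    m1  V100   54       86               4644

4346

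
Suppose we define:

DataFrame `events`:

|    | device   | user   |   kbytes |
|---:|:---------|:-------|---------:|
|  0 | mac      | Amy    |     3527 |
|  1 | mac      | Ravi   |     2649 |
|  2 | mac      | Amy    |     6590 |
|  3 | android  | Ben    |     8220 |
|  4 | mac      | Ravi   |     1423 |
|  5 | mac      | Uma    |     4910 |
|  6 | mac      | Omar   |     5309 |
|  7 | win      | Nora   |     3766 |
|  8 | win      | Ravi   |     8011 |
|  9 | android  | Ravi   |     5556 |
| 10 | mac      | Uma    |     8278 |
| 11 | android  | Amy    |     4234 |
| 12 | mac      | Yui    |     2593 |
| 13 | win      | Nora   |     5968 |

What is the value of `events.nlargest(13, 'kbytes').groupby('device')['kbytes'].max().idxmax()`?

take 13 rows with largest kbytes:
     device  user  kbytes
10      mac   Uma    8278
3   android   Ben    8220
8       win  Ravi    8011
2       mac   Amy    6590
13      win  Nora    5968
9   android  Ravi    5556
6       mac  Omar    5309
5       mac   Uma    4910
11  android   Amy    4234
7       win  Nora    3766
0       mac   Amy    3527
1       mac  Ravi    2649
12      mac   Yui    2593
group by device, max of kbytes:
device
android    8220
mac        8278
win        8011
Name: kbytes, dtype: int64

mac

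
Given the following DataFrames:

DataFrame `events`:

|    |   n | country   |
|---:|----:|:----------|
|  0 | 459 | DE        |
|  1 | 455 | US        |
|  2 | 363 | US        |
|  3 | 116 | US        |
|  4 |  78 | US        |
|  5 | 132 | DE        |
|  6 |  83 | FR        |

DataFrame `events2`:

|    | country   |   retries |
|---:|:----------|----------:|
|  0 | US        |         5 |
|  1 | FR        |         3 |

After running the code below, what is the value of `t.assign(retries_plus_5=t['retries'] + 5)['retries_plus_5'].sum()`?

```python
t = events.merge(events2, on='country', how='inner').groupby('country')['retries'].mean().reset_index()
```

18.0

merge on 'country' (how='inner') → 5 rows:
     n country  retries
0  455      US        5
1  363      US        5
2  116      US        5
3   78      US        5
4   83      FR        3
group by country, mean of retries:
country
FR    3.0
US    5.0
Name: retries, dtype: float64
reset_index():
  country  retries
0      FR      3.0
1      US      5.0
add column retries_plus_5 = t['retries'] + 5:
  country  retries  retries_plus_5
0      FR      3.0             8.0
1      US      5.0            10.0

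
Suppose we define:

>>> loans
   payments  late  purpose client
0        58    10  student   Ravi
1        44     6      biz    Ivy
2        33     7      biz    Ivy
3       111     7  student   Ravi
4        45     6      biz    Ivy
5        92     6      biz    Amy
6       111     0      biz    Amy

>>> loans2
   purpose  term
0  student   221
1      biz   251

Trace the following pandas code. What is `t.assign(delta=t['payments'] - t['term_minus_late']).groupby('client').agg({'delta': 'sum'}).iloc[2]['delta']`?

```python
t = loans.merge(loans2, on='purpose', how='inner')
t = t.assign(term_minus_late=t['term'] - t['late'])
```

merge on 'purpose' (how='inner') → 7 rows:
   payments  late  purpose client  term
0        58    10  student   Ravi   221
1        44     6      biz    Ivy   251
2        33     7      biz    Ivy   251
3       111     7  student   Ravi   221
4        45     6      biz    Ivy   251
5        92     6      biz    Amy   251
6       111     0      biz    Amy   251
add column term_minus_late = t['term'] - t['late']:
   payments  late  purpose client  term  term_minus_late
0        58    10  student   Ravi   221              211
1        44     6      biz    Ivy   251              245
2        33     7      biz    Ivy   251              244
3       111     7  student   Ravi   221              214
4        45     6      biz    Ivy   251              245
5        92     6      biz    Amy   251              245
6       111     0      biz    Amy   251              251
add column delta = t['payments'] - t['term_minus_late']:
   payments  late  purpose client  term  term_minus_late  delta
0        58    10  student   Ravi   221              211   -153
1        44     6      biz    Ivy   251              245   -201
2        33     7      biz    Ivy   251              244   -211
3       111     7  student   Ravi   221              214   -103
4        45     6      biz    Ivy   251              245   -200
5        92     6      biz    Amy   251              245   -153
6       111     0      biz    Amy   251              251   -140
group by client, sum of delta:
        delta
client       
Amy      -293
Ivy      -612
Ravi     -256
value at position 2, column 'delta' → -256

-256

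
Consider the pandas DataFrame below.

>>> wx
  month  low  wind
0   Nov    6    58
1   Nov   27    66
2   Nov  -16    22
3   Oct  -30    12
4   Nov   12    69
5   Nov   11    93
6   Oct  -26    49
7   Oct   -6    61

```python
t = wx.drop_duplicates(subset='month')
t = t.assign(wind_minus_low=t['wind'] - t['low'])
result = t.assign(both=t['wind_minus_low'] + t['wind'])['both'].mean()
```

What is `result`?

82.0

drop duplicate month (keep=first):
  month  low  wind
0   Nov    6    58
3   Oct  -30    12
add column wind_minus_low = t['wind'] - t['low']:
  month  low  wind  wind_minus_low
0   Nov    6    58              52
3   Oct  -30    12              42
add column both = t['wind_minus_low'] + t['wind']:
  month  low  wind  wind_minus_low  both
0   Nov    6    58              52   110
3   Oct  -30    12              42    54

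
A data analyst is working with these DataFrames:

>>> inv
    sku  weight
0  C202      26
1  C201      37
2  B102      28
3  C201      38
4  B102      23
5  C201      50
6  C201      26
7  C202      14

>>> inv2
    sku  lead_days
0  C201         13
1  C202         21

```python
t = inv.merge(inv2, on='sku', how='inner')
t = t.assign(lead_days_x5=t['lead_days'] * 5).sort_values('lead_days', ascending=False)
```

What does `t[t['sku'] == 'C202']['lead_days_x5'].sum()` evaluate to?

210

merge on 'sku' (how='inner') → 6 rows:
    sku  weight  lead_days
0  C202      26         21
1  C201      37         13
2  C201      38         13
3  C201      50         13
4  C201      26         13
5  C202      14         21
add column lead_days_x5 = t['lead_days'] * 5:
    sku  weight  lead_days  lead_days_x5
0  C202      26         21           105
1  C201      37         13            65
2  C201      38         13            65
3  C201      50         13            65
4  C201      26         13            65
5  C202      14         21           105
sort by lead_days descending:
    sku  weight  lead_days  lead_days_x5
0  C202      26         21           105
5  C202      14         21           105
1  C201      37         13            65
2  C201      38         13            65
3  C201      50         13            65
4  C201      26         13            65
filter rows where sku == 'C202':
    sku  weight  lead_days  lead_days_x5
0  C202      26         21           105
5  C202      14         21           105
Hence 210.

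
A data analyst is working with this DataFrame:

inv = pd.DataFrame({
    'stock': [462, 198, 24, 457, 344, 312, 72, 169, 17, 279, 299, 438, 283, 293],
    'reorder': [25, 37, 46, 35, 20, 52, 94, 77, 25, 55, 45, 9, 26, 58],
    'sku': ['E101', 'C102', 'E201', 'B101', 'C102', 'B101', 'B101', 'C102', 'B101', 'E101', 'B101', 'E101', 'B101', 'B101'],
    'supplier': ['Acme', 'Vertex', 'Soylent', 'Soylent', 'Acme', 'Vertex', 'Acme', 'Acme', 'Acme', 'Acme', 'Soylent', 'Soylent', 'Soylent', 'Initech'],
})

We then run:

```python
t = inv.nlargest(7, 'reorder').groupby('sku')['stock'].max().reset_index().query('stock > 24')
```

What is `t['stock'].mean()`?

253.333333333

take 7 rows with largest reorder:
    stock  reorder   sku supplier
6      72       94  B101     Acme
7     169       77  C102     Acme
13    293       58  B101  Initech
9     279       55  E101     Acme
5     312       52  B101   Vertex
2      24       46  E201  Soylent
10    299       45  B101  Soylent
group by sku, max of stock:
sku
B101    312
C102    169
E101    279
E201     24
Name: stock, dtype: int64
reset_index():
    sku  stock
0  B101    312
1  C102    169
2  E101    279
3  E201     24
filter rows where stock > 24:
    sku  stock
0  B101    312
1  C102    169
2  E101    279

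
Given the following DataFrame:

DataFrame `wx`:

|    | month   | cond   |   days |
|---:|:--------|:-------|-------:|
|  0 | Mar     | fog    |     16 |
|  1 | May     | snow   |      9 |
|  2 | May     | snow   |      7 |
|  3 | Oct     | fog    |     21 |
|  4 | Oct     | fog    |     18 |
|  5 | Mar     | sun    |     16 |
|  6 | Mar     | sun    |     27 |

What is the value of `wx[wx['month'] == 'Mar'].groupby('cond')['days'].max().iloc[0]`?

filter rows where month == 'Mar':
  month cond  days
0   Mar  fog    16
5   Mar  sun    16
6   Mar  sun    27
group by cond, max of days:
cond
fog    16
sun    27
Name: days, dtype: int64
Then the value at position 0: 16

16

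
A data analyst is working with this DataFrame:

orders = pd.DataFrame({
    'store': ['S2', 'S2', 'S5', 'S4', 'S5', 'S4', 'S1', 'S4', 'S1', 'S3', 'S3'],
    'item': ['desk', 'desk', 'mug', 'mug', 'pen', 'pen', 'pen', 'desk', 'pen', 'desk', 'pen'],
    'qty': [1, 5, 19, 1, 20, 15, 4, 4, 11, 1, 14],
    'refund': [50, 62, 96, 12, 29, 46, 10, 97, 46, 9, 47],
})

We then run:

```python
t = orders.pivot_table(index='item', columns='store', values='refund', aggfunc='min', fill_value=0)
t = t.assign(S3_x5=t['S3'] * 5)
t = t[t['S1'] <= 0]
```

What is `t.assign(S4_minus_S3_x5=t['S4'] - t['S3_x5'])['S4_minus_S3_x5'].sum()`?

pivot: rows=item, cols=store, min(refund):
store  S1  S2  S3  S4  S5
item                     
desk    0  50   9  97   0
mug     0   0   0  12  96
pen    10   0  47  46  29
add column S3_x5 = t['S3'] * 5:
store  S1  S2  S3  S4  S5  S3_x5
item                            
desk    0  50   9  97   0     45
mug     0   0   0  12  96      0
pen    10   0  47  46  29    235
filter rows where S1 <= 0:
store  S1  S2  S3  S4  S5  S3_x5
item                            
desk    0  50   9  97   0     45
mug     0   0   0  12  96      0
add column S4_minus_S3_x5 = t['S4'] - t['S3_x5']:
store  S1  S2  S3  S4  S5  S3_x5  S4_minus_S3_x5
item                                            
desk    0  50   9  97   0     45              52
mug     0   0   0  12  96      0              12
Reading off the sum of column 'S4_minus_S3_x5', we get 64.

64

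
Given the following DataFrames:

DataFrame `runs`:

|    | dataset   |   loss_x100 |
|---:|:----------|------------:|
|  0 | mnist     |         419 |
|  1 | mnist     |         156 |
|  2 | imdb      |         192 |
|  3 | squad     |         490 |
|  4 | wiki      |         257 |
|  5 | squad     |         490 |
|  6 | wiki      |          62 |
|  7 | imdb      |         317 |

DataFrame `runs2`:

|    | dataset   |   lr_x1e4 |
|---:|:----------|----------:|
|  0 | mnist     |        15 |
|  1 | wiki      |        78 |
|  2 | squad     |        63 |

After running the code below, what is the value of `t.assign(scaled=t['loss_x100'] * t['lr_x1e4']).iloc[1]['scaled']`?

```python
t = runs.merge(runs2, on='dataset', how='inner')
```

merge on 'dataset' (how='inner') → 6 rows:
  dataset  loss_x100  lr_x1e4
0   mnist        419       15
1   mnist        156       15
2   squad        490       63
3    wiki        257       78
4   squad        490       63
5    wiki         62       78
add column scaled = t['loss_x100'] * t['lr_x1e4']:
  dataset  loss_x100  lr_x1e4  scaled
0   mnist        419       15    6285
1   mnist        156       15    2340
2   squad        490       63   30870
3    wiki        257       78   20046
4   squad        490       63   30870
5    wiki         62       78    4836
Reading off the value at position 1, column 'scaled', we get 2340.

2340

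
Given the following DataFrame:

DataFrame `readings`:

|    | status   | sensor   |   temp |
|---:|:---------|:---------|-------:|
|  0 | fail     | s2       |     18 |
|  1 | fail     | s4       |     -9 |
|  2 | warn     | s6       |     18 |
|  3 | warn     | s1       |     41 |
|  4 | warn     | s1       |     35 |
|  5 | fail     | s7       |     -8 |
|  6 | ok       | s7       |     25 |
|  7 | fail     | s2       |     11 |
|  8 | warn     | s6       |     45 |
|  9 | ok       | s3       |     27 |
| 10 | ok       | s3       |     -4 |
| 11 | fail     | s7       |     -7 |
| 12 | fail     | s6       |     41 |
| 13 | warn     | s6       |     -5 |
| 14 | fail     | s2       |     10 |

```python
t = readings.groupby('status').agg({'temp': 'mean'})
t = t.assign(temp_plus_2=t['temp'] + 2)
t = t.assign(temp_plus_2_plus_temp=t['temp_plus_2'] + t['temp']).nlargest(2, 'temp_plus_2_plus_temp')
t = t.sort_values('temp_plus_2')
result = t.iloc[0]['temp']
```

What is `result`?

16.0

group by status, mean of temp:
        temp
status      
fail     8.0
ok      16.0
warn    26.8
add column temp_plus_2 = t['temp'] + 2:
        temp  temp_plus_2
status                   
fail     8.0         10.0
ok      16.0         18.0
warn    26.8         28.8
add column temp_plus_2_plus_temp = t['temp_plus_2'] + t['temp']:
        temp  temp_plus_2  temp_plus_2_plus_temp
status                                          
fail     8.0         10.0                   18.0
ok      16.0         18.0                   34.0
warn    26.8         28.8                   55.6
take 2 rows with largest temp_plus_2_plus_temp:
        temp  temp_plus_2  temp_plus_2_plus_temp
status                                          
warn    26.8         28.8                   55.6
ok      16.0         18.0                   34.0
sort by temp_plus_2:
        temp  temp_plus_2  temp_plus_2_plus_temp
status                                          
ok      16.0         18.0                   34.0
warn    26.8         28.8                   55.6
The value at position 0, column 'temp' is 16.0.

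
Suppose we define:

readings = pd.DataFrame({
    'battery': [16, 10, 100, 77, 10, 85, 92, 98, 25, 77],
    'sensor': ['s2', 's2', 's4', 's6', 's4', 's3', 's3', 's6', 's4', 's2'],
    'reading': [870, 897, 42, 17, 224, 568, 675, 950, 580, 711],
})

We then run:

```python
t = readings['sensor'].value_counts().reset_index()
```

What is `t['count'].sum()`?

10

value_counts of sensor:
sensor
s2    3
s4    3
s6    2
s3    2
Name: count, dtype: int64
reset_index():
  sensor  count
0     s2      3
1     s4      3
2     s6      2
3     s3      2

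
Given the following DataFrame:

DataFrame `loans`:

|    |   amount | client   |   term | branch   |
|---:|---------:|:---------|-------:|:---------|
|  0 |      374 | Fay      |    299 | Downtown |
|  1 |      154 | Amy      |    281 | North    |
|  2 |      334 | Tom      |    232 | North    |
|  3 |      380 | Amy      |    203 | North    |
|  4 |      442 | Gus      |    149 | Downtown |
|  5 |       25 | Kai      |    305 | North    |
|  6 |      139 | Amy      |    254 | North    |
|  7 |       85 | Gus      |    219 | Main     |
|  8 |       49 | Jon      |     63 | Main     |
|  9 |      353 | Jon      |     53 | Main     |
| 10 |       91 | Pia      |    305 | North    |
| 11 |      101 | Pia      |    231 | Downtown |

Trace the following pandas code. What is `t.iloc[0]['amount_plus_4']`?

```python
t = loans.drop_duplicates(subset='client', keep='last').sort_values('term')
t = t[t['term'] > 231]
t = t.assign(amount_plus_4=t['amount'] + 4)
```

338

drop duplicate client (keep=last):
    amount client  term    branch
0      374    Fay   299  Downtown
2      334    Tom   232     North
5       25    Kai   305     North
6      139    Amy   254     North
7       85    Gus   219      Main
9      353    Jon    53      Main
11     101    Pia   231  Downtown
sort by term:
    amount client  term    branch
9      353    Jon    53      Main
7       85    Gus   219      Main
11     101    Pia   231  Downtown
2      334    Tom   232     North
6      139    Amy   254     North
0      374    Fay   299  Downtown
5       25    Kai   305     North
filter rows where term > 231:
   amount client  term    branch
2     334    Tom   232     North
6     139    Amy   254     North
0     374    Fay   299  Downtown
5      25    Kai   305     North
add column amount_plus_4 = t['amount'] + 4:
   amount client  term    branch  amount_plus_4
2     334    Tom   232     North            338
6     139    Amy   254     North            143
0     374    Fay   299  Downtown            378
5      25    Kai   305     North             29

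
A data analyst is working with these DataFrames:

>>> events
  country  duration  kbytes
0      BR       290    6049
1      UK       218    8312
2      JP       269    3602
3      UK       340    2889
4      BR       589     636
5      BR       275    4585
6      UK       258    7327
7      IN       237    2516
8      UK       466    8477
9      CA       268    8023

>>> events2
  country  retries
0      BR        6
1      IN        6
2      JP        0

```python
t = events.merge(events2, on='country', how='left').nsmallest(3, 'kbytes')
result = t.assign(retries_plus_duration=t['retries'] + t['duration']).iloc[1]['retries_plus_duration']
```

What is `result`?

243.0

merge on 'country' (how='left') → 10 rows:
  country  duration  kbytes  retries
0      BR       290    6049      6.0
1      UK       218    8312      NaN
2      JP       269    3602      0.0
3      UK       340    2889      NaN
4      BR       589     636      6.0
5      BR       275    4585      6.0
6      UK       258    7327      NaN
7      IN       237    2516      6.0
8      UK       466    8477      NaN
9      CA       268    8023      NaN
take 3 rows with smallest kbytes:
  country  duration  kbytes  retries
4      BR       589     636      6.0
7      IN       237    2516      6.0
3      UK       340    2889      NaN
add column retries_plus_duration = t['retries'] + t['duration']:
  country  duration  kbytes  retries  retries_plus_duration
4      BR       589     636      6.0                  595.0
7      IN       237    2516      6.0                  243.0
3      UK       340    2889      NaN                    NaN
So iloc[1]['retries_plus_duration'] = 243.0.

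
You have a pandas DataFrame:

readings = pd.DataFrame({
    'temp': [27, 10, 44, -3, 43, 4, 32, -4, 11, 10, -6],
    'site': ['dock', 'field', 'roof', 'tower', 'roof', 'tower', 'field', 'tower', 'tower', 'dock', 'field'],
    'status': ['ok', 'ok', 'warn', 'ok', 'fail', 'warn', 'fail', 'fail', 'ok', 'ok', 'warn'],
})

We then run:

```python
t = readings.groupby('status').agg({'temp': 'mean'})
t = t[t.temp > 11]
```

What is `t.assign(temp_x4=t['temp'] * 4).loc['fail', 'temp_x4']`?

group by status, mean of temp:
             temp
status           
fail    23.666667
ok      11.000000
warn    14.000000
filter rows where temp > 11:
             temp
status           
fail    23.666667
warn    14.000000
add column temp_x4 = t['temp'] * 4:
             temp    temp_x4
status                      
fail    23.666667  94.666667
warn    14.000000  56.000000
Then the value at row 'fail', column 'temp_x4': 94.6666666667

94.6666666667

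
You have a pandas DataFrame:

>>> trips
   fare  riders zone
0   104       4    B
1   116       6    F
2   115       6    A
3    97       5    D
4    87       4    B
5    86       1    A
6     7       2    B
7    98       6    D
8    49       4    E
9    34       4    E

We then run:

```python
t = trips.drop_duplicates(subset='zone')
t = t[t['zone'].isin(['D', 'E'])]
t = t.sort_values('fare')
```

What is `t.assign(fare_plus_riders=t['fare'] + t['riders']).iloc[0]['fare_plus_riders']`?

drop duplicate zone (keep=first):
   fare  riders zone
0   104       4    B
1   116       6    F
2   115       6    A
3    97       5    D
8    49       4    E
filter rows where zone in ['D', 'E']:
   fare  riders zone
3    97       5    D
8    49       4    E
sort by fare:
   fare  riders zone
8    49       4    E
3    97       5    D
add column fare_plus_riders = t['fare'] + t['riders']:
   fare  riders zone  fare_plus_riders
8    49       4    E                53
3    97       5    D               102

53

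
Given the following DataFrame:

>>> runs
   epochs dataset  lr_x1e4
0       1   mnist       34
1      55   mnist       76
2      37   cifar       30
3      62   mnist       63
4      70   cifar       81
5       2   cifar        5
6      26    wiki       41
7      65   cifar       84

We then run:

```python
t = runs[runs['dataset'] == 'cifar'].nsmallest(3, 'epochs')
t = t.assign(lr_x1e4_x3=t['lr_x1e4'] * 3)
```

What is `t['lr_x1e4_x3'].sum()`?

357

filter rows where dataset == 'cifar':
   epochs dataset  lr_x1e4
2      37   cifar       30
4      70   cifar       81
5       2   cifar        5
7      65   cifar       84
take 3 rows with smallest epochs:
   epochs dataset  lr_x1e4
5       2   cifar        5
2      37   cifar       30
7      65   cifar       84
add column lr_x1e4_x3 = t['lr_x1e4'] * 3:
   epochs dataset  lr_x1e4  lr_x1e4_x3
5       2   cifar        5          15
2      37   cifar       30          90
7      65   cifar       84         252
So sum() = 357.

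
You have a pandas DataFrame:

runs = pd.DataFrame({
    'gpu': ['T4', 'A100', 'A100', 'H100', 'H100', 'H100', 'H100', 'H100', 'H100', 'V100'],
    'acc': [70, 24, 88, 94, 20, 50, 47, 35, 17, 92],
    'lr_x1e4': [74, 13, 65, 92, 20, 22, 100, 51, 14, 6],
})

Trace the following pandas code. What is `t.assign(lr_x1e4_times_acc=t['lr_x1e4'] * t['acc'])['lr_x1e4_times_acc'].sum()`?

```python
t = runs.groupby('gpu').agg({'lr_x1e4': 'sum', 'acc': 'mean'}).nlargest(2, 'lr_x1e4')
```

17474.1666667

group by gpu: sum(lr_x1e4), mean(acc):
      lr_x1e4        acc
gpu                     
A100       78  56.000000
H100      299  43.833333
T4         74  70.000000
V100        6  92.000000
take 2 rows with largest lr_x1e4:
      lr_x1e4        acc
gpu                     
H100      299  43.833333
A100       78  56.000000
add column lr_x1e4_times_acc = t['lr_x1e4'] * t['acc']:
      lr_x1e4        acc  lr_x1e4_times_acc
gpu                                        
H100      299  43.833333       13106.166667
A100       78  56.000000        4368.000000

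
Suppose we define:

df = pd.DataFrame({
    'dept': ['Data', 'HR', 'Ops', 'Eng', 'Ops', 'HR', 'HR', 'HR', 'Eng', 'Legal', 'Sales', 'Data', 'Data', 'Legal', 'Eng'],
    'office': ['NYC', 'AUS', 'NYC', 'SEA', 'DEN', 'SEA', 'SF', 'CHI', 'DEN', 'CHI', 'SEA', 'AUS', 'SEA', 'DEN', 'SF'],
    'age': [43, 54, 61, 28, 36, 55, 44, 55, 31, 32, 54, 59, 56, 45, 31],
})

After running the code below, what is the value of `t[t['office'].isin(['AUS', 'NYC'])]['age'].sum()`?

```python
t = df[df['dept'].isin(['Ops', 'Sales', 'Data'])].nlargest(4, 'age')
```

filter rows where dept in ['Ops', 'Sales', 'Data']:
     dept office  age
0    Data    NYC   43
2     Ops    NYC   61
4     Ops    DEN   36
10  Sales    SEA   54
11   Data    AUS   59
12   Data    SEA   56
take 4 rows with largest age:
     dept office  age
2     Ops    NYC   61
11   Data    AUS   59
12   Data    SEA   56
10  Sales    SEA   54
filter rows where office in ['AUS', 'NYC']:
    dept office  age
2    Ops    NYC   61
11  Data    AUS   59

120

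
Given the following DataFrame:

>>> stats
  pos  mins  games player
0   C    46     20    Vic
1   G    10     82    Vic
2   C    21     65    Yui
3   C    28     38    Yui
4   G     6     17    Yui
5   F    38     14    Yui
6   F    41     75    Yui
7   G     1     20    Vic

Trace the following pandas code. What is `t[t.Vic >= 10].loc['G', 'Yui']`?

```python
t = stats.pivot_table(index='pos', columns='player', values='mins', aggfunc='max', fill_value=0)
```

6

pivot: rows=pos, cols=player, max(mins):
player  Vic  Yui
pos             
C        46   28
F         0   41
G        10    6
filter rows where Vic >= 10:
player  Vic  Yui
pos             
C        46   28
G        10    6
value at row 'G', column 'Yui' → 6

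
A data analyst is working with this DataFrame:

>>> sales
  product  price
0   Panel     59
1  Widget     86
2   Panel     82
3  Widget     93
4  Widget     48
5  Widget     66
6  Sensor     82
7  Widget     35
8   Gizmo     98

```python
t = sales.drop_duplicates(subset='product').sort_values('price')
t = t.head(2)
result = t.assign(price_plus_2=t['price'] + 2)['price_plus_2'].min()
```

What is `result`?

drop duplicate product (keep=first):
  product  price
0   Panel     59
1  Widget     86
6  Sensor     82
8   Gizmo     98
sort by price:
  product  price
0   Panel     59
6  Sensor     82
1  Widget     86
8   Gizmo     98
take first 2 rows:
  product  price
0   Panel     59
6  Sensor     82
add column price_plus_2 = t['price'] + 2:
  product  price  price_plus_2
0   Panel     59            61
6  Sensor     82            84

61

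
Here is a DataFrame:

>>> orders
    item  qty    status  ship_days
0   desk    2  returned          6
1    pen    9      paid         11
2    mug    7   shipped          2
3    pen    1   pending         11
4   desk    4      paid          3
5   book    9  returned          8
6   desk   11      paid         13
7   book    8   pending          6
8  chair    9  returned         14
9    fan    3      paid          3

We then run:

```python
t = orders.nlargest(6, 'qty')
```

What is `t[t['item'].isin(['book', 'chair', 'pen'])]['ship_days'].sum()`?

39

take 6 rows with largest qty:
    item  qty    status  ship_days
6   desk   11      paid         13
1    pen    9      paid         11
5   book    9  returned          8
8  chair    9  returned         14
7   book    8   pending          6
2    mug    7   shipped          2
filter rows where item in ['book', 'chair', 'pen']:
    item  qty    status  ship_days
1    pen    9      paid         11
5   book    9  returned          8
8  chair    9  returned         14
7   book    8   pending          6
Hence 39.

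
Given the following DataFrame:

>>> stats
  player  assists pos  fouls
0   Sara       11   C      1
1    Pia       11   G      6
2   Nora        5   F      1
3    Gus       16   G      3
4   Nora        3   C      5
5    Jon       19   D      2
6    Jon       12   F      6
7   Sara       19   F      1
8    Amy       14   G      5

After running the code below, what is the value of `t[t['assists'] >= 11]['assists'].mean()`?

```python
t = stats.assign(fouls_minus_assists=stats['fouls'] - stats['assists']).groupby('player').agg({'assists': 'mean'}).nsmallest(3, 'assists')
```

12.5

add column fouls_minus_assists = stats['fouls'] - stats['assists']:
  player  assists pos  fouls  fouls_minus_assists
0   Sara       11   C      1                  -10
1    Pia       11   G      6                   -5
2   Nora        5   F      1                   -4
3    Gus       16   G      3                  -13
4   Nora        3   C      5                    2
5    Jon       19   D      2                  -17
6    Jon       12   F      6                   -6
7   Sara       19   F      1                  -18
8    Amy       14   G      5                   -9
group by player, mean of assists:
        assists
player         
Amy        14.0
Gus        16.0
Jon        15.5
Nora        4.0
Pia        11.0
Sara       15.0
take 3 rows with smallest assists:
        assists
player         
Nora        4.0
Pia        11.0
Amy        14.0
filter rows where assists >= 11:
        assists
player         
Pia        11.0
Amy        14.0
Then the mean of column 'assists': 12.5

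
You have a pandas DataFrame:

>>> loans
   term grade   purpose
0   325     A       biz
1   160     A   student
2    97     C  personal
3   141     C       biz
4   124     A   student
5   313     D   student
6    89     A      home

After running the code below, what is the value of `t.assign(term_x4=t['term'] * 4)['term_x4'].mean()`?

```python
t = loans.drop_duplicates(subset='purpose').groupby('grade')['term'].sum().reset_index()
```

drop duplicate purpose (keep=first):
   term grade   purpose
0   325     A       biz
1   160     A   student
2    97     C  personal
6    89     A      home
group by grade, sum of term:
grade
A    574
C     97
Name: term, dtype: int64
reset_index():
  grade  term
0     A   574
1     C    97
add column term_x4 = t['term'] * 4:
  grade  term  term_x4
0     A   574     2296
1     C    97      388
Hence 1342.0.

1342.0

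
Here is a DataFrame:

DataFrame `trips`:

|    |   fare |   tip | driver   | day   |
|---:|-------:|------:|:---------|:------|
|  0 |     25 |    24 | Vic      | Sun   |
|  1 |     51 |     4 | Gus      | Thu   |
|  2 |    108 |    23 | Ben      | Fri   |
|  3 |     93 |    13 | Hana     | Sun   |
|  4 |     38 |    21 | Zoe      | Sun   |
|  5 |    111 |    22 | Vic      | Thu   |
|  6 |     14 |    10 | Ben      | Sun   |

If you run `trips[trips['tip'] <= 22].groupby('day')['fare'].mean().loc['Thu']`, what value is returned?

filter rows where tip <= 22:
   fare  tip driver  day
1    51    4    Gus  Thu
3    93   13   Hana  Sun
4    38   21    Zoe  Sun
5   111   22    Vic  Thu
6    14   10    Ben  Sun
group by day, mean of fare:
day
Sun    48.333333
Thu    81.000000
Name: fare, dtype: float64
Then the value at index 'Thu': 81.0

81.0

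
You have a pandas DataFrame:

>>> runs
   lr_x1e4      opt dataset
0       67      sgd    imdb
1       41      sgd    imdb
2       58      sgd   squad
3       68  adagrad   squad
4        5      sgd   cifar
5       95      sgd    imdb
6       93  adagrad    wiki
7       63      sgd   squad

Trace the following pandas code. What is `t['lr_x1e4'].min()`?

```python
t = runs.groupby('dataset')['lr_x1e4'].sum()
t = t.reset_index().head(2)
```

group by dataset, sum of lr_x1e4:
dataset
cifar      5
imdb     203
squad    189
wiki      93
Name: lr_x1e4, dtype: int64
reset_index():
  dataset  lr_x1e4
0   cifar        5
1    imdb      203
2   squad      189
3    wiki       93
take first 2 rows:
  dataset  lr_x1e4
0   cifar        5
1    imdb      203
So min() = 5.

5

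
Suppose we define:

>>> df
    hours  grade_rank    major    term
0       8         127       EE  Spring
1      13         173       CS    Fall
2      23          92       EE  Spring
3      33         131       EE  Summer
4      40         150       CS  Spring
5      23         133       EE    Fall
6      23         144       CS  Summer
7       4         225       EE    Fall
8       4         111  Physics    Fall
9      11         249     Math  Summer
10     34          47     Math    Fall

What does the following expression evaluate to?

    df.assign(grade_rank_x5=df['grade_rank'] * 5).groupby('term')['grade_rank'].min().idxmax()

Summer

add column grade_rank_x5 = df['grade_rank'] * 5:
    hours  grade_rank    major    term  grade_rank_x5
0       8         127       EE  Spring            635
1      13         173       CS    Fall            865
2      23          92       EE  Spring            460
3      33         131       EE  Summer            655
4      40         150       CS  Spring            750
5      23         133       EE    Fall            665
6      23         144       CS  Summer            720
7       4         225       EE    Fall           1125
8       4         111  Physics    Fall            555
9      11         249     Math  Summer           1245
10     34          47     Math    Fall            235
group by term, min of grade_rank:
term
Fall       47
Spring     92
Summer    131
Name: grade_rank, dtype: int64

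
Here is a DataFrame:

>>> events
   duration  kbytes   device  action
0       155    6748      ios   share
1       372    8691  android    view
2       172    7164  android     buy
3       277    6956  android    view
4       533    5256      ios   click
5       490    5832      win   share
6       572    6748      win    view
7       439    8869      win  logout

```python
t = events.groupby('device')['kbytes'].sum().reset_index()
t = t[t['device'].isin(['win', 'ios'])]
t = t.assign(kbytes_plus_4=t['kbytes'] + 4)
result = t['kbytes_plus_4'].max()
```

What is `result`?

21453

group by device, sum of kbytes:
device
android    22811
ios        12004
win        21449
Name: kbytes, dtype: int64
reset_index():
    device  kbytes
0  android   22811
1      ios   12004
2      win   21449
filter rows where device in ['win', 'ios']:
  device  kbytes
1    ios   12004
2    win   21449
add column kbytes_plus_4 = t['kbytes'] + 4:
  device  kbytes  kbytes_plus_4
1    ios   12004          12008
2    win   21449          21453
Finally, max of column 'kbytes_plus_4' = 21453.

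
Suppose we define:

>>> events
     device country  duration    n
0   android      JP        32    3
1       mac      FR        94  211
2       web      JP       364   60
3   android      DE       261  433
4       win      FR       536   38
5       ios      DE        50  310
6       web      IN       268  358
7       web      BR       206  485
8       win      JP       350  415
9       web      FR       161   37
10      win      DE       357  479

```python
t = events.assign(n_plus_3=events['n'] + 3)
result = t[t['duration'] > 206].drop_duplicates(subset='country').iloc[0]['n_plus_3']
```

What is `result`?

63

add column n_plus_3 = events['n'] + 3:
     device country  duration    n  n_plus_3
0   android      JP        32    3         6
1       mac      FR        94  211       214
2       web      JP       364   60        63
3   android      DE       261  433       436
4       win      FR       536   38        41
5       ios      DE        50  310       313
6       web      IN       268  358       361
7       web      BR       206  485       488
8       win      JP       350  415       418
9       web      FR       161   37        40
10      win      DE       357  479       482
filter rows where duration > 206:
     device country  duration    n  n_plus_3
2       web      JP       364   60        63
3   android      DE       261  433       436
4       win      FR       536   38        41
6       web      IN       268  358       361
8       win      JP       350  415       418
10      win      DE       357  479       482
drop duplicate country (keep=first):
    device country  duration    n  n_plus_3
2      web      JP       364   60        63
3  android      DE       261  433       436
4      win      FR       536   38        41
6      web      IN       268  358       361
The value at position 0, column 'n_plus_3' is 63.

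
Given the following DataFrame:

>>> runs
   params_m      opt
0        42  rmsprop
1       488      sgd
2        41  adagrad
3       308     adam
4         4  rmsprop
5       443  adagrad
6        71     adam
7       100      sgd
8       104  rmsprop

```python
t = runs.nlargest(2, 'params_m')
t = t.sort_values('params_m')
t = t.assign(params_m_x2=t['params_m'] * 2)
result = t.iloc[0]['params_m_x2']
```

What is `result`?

886

take 2 rows with largest params_m:
   params_m      opt
1       488      sgd
5       443  adagrad
sort by params_m:
   params_m      opt
5       443  adagrad
1       488      sgd
add column params_m_x2 = t['params_m'] * 2:
   params_m      opt  params_m_x2
5       443  adagrad          886
1       488      sgd          976
Hence 886.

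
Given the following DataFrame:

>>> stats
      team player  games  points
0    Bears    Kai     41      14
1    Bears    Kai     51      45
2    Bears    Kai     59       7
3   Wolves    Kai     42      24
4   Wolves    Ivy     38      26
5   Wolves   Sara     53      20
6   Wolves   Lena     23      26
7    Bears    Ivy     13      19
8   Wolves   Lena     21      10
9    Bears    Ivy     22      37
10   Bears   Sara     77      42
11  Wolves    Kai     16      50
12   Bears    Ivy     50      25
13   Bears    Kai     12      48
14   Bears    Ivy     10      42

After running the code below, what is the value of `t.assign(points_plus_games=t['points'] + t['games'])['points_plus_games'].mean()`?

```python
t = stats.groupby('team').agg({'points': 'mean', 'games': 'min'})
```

group by team: mean(points), min(games):
        points  games
team                 
Bears     31.0     10
Wolves    26.0     16
add column points_plus_games = t['points'] + t['games']:
        points  games  points_plus_games
team                                    
Bears     31.0     10               41.0
Wolves    26.0     16               42.0
Then the mean of column 'points_plus_games': 41.5

41.5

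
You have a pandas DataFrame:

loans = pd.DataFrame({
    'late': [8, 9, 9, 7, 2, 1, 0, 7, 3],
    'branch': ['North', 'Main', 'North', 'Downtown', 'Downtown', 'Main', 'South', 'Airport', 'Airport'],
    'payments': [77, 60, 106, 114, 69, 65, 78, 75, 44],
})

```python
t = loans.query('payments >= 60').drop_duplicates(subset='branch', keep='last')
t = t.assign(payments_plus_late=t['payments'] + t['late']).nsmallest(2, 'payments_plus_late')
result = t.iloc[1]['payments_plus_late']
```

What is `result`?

71

filter rows where payments >= 60:
   late    branch  payments
0     8     North        77
1     9      Main        60
2     9     North       106
3     7  Downtown       114
4     2  Downtown        69
5     1      Main        65
6     0     South        78
7     7   Airport        75
drop duplicate branch (keep=last):
   late    branch  payments
2     9     North       106
4     2  Downtown        69
5     1      Main        65
6     0     South        78
7     7   Airport        75
add column payments_plus_late = t['payments'] + t['late']:
   late    branch  payments  payments_plus_late
2     9     North       106                 115
4     2  Downtown        69                  71
5     1      Main        65                  66
6     0     South        78                  78
7     7   Airport        75                  82
take 2 rows with smallest payments_plus_late:
   late    branch  payments  payments_plus_late
5     1      Main        65                  66
4     2  Downtown        69                  71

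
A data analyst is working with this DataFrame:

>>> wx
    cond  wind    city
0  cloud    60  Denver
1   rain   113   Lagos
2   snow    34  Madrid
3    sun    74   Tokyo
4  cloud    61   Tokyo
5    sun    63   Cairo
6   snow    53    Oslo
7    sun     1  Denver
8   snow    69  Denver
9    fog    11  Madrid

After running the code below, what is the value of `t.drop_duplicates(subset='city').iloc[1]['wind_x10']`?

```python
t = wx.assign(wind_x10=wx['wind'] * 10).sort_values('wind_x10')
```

add column wind_x10 = wx['wind'] * 10:
    cond  wind    city  wind_x10
0  cloud    60  Denver       600
1   rain   113   Lagos      1130
2   snow    34  Madrid       340
3    sun    74   Tokyo       740
4  cloud    61   Tokyo       610
5    sun    63   Cairo       630
6   snow    53    Oslo       530
7    sun     1  Denver        10
8   snow    69  Denver       690
9    fog    11  Madrid       110
sort by wind_x10:
    cond  wind    city  wind_x10
7    sun     1  Denver        10
9    fog    11  Madrid       110
2   snow    34  Madrid       340
6   snow    53    Oslo       530
0  cloud    60  Denver       600
4  cloud    61   Tokyo       610
5    sun    63   Cairo       630
8   snow    69  Denver       690
3    sun    74   Tokyo       740
1   rain   113   Lagos      1130
drop duplicate city (keep=first):
    cond  wind    city  wind_x10
7    sun     1  Denver        10
9    fog    11  Madrid       110
6   snow    53    Oslo       530
4  cloud    61   Tokyo       610
5    sun    63   Cairo       630
1   rain   113   Lagos      1130
Reading off the value at position 1, column 'wind_x10', we get 110.

110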